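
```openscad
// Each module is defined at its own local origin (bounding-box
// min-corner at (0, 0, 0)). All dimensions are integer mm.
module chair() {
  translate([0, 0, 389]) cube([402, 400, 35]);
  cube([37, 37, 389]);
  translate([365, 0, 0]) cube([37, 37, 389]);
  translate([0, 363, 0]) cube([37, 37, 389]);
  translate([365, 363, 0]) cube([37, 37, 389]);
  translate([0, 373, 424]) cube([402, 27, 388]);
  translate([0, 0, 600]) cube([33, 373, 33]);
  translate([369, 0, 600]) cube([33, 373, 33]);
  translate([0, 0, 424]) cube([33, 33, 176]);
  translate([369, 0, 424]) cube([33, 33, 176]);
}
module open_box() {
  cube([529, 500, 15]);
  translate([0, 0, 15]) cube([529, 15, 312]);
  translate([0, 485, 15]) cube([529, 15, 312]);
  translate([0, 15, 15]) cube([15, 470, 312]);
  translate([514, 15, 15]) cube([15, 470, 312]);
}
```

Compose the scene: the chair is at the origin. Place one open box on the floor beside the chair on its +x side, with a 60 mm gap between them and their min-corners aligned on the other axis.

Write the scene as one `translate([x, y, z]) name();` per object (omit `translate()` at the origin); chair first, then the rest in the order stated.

chair();
translate([462, 0, 0]) open_box();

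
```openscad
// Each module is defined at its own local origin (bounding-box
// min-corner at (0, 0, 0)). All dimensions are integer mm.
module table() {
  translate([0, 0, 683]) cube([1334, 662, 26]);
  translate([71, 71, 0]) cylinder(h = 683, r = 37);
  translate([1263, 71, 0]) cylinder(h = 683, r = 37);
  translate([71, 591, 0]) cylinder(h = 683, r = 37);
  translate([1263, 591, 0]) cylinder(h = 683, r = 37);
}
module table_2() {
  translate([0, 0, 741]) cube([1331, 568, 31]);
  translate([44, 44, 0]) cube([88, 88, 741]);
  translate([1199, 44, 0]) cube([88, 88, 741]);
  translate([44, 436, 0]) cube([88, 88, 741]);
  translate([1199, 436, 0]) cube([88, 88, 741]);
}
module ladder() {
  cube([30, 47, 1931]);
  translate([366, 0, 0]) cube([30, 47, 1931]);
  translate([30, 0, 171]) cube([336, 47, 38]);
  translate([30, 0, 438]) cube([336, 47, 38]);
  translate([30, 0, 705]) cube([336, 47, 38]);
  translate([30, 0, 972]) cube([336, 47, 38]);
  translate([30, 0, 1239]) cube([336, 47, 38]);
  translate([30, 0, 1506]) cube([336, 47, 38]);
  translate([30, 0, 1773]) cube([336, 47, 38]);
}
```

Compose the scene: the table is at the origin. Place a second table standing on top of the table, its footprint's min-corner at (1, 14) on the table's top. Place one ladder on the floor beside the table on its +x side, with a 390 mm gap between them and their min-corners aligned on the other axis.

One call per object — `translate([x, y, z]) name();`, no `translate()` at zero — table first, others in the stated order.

table();
translate([1, 14, 709]) table_2();
translate([1724, 0, 0]) ladder();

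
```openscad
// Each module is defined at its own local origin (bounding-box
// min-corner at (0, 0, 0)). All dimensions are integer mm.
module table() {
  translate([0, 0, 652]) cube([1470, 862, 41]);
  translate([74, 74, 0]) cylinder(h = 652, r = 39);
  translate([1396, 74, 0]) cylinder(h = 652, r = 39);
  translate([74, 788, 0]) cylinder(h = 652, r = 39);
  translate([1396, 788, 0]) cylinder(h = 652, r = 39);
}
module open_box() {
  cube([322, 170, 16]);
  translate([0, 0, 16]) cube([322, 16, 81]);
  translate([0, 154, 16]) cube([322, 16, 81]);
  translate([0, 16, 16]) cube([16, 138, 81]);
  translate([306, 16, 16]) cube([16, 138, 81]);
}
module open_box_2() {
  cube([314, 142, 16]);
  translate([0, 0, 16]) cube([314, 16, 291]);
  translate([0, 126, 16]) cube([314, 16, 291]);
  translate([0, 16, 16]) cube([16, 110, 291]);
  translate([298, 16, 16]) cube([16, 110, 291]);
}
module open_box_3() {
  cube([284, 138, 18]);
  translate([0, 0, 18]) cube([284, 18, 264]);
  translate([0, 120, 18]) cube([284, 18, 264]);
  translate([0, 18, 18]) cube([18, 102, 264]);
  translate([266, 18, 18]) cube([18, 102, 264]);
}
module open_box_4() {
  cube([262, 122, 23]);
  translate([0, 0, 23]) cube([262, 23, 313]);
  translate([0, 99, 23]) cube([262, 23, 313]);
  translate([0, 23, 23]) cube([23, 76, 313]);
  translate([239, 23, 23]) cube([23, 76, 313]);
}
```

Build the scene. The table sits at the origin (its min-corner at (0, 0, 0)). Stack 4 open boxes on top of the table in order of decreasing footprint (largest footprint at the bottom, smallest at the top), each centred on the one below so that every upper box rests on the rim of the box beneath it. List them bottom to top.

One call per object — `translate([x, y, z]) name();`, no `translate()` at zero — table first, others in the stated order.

table();
translate([574, 346, 693]) open_box();
translate([578, 360, 790]) open_box_2();
translate([593, 362, 1097]) open_box_3();
translate([604, 370, 1379]) open_box_4();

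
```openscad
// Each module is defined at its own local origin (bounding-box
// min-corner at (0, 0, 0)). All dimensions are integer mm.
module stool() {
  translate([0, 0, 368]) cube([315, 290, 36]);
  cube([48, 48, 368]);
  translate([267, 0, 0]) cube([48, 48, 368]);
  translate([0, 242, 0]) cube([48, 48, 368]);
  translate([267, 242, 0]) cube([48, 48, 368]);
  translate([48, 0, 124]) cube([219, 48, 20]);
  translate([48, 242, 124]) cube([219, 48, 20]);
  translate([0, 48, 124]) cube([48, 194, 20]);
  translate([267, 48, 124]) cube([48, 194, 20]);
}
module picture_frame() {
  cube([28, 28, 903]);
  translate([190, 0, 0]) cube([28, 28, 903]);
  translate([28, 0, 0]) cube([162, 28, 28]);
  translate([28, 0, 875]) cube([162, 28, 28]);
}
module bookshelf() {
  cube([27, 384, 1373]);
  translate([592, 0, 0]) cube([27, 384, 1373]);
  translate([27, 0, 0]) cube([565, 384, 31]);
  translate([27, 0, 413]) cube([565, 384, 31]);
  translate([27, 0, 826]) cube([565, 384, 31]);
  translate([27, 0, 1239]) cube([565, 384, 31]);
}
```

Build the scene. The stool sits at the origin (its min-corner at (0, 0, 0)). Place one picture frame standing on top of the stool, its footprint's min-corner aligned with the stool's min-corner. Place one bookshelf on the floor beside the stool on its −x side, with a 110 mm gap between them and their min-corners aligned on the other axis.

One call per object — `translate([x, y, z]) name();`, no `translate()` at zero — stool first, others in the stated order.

stool();
translate([0, 0, 404]) picture_frame();
translate([-729, 0, 0]) bookshelf();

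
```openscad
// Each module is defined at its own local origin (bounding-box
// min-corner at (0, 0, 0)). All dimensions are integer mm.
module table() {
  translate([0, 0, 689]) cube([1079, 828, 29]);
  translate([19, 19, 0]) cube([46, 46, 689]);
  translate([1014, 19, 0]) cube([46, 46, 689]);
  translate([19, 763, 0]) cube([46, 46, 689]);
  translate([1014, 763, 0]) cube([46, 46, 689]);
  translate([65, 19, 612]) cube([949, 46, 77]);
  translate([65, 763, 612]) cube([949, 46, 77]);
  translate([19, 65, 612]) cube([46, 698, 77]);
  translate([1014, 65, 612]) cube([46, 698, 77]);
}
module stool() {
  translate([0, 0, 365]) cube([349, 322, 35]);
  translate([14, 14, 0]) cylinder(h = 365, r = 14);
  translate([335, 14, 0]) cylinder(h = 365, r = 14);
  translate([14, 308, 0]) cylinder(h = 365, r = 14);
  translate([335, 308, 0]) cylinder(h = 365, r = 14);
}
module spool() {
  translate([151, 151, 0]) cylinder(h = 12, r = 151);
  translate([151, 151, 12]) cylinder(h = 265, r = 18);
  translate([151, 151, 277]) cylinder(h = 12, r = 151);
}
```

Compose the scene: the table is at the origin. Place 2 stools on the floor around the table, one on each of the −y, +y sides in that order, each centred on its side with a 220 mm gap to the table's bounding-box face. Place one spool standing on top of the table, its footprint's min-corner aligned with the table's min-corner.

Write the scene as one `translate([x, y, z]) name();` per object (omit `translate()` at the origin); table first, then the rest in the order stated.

table();
translate([365, -542, 0]) stool();
translate([365, 1048, 0]) stool();
translate([0, 0, 718]) spool();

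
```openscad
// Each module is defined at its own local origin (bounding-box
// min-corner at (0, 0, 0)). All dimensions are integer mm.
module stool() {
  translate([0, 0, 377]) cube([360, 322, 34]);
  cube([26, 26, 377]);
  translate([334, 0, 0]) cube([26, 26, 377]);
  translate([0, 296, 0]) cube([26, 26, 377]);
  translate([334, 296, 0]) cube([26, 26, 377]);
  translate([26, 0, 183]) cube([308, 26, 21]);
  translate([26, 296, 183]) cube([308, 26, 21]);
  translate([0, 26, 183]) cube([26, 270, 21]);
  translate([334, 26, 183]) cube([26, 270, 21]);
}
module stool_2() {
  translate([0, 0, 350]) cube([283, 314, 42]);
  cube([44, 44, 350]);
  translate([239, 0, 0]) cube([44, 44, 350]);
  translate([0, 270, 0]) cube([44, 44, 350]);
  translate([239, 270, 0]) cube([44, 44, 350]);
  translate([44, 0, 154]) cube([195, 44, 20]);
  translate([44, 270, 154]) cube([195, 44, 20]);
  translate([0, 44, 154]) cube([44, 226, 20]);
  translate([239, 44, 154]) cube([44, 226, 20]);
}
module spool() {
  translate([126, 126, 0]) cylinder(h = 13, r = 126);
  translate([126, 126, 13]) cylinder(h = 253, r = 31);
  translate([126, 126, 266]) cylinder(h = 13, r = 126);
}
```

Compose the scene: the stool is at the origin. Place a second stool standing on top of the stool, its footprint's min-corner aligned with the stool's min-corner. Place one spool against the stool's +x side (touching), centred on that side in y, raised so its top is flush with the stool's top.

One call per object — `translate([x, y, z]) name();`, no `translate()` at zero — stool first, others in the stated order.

stool();
translate([0, 0, 411]) stool_2();
translate([360, 35, 132]) spool();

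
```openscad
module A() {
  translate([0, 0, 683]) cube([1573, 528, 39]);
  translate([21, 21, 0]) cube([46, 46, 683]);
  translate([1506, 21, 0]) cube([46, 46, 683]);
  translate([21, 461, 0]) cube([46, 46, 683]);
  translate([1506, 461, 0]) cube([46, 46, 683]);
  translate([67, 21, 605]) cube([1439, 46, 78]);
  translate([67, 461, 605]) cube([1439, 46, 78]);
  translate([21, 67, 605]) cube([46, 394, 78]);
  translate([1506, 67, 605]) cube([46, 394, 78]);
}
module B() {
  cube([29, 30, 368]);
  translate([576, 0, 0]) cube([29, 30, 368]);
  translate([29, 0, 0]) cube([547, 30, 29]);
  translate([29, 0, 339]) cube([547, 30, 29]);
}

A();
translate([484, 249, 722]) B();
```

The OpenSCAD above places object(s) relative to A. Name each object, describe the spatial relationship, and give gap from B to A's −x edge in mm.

The picture frame's min-x is at 484; the table's min-x is 0; gap = 484 mm.

A is a table. B is a picture frame. The picture frame is on top of the table, centred. The gap from the picture frame to the table's −x edge is 484 mm.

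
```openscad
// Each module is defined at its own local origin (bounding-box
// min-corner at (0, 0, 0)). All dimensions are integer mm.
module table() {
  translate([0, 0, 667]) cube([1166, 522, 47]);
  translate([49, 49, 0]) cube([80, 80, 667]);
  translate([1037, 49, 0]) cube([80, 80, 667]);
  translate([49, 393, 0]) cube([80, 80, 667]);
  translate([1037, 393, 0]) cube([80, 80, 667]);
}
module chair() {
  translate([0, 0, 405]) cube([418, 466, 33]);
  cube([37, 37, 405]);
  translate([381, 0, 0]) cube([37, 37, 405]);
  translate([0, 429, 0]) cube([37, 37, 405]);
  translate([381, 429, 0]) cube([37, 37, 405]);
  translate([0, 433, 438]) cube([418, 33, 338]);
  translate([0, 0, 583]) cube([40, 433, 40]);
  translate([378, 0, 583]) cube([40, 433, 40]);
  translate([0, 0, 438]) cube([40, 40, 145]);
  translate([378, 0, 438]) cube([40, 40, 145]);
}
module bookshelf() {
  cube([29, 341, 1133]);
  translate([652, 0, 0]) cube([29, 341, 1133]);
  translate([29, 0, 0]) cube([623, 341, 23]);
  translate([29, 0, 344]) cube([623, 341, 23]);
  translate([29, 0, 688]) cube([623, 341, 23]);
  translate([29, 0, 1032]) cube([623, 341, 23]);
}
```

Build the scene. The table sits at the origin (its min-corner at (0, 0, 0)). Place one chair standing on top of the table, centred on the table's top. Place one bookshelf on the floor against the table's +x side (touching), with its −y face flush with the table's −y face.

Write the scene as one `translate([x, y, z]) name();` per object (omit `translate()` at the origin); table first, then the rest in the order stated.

table();
translate([374, 28, 714]) chair();
translate([1166, 0, 0]) bookshelf();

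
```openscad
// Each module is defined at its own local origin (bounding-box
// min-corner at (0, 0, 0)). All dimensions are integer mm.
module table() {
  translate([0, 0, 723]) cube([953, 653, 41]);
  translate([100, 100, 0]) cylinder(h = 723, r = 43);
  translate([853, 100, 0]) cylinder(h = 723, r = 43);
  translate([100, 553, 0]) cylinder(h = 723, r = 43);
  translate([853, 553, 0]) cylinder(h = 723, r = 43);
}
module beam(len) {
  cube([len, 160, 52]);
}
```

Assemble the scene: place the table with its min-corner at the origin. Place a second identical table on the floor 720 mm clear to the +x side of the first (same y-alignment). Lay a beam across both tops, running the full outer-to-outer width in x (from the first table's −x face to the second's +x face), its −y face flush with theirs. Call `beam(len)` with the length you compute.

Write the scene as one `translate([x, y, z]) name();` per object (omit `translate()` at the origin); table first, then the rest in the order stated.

table();
translate([1673, 0, 0]) table();
translate([0, 0, 764]) beam(2626);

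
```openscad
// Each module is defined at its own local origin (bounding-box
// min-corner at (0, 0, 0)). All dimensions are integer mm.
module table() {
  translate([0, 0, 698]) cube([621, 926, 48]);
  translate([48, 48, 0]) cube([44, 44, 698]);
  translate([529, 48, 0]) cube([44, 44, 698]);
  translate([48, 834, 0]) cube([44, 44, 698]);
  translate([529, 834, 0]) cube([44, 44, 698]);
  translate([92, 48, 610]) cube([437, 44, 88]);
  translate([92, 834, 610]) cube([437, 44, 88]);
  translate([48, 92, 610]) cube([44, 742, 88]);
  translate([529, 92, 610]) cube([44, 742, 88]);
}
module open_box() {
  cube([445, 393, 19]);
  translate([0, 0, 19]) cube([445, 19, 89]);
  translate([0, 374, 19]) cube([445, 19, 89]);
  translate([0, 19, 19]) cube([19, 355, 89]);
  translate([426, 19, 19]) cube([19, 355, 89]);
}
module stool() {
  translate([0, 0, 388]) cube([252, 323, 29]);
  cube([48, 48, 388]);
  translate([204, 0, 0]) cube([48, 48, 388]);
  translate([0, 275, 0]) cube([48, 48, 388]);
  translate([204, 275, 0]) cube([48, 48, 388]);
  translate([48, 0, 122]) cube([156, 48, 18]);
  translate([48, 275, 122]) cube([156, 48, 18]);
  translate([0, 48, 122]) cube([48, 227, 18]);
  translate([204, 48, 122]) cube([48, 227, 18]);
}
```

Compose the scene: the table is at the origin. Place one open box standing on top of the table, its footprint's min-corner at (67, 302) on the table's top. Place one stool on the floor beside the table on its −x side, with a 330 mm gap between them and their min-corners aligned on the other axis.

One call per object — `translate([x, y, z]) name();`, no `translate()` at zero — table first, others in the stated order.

table();
translate([67, 302, 746]) open_box();
translate([-582, 0, 0]) stool();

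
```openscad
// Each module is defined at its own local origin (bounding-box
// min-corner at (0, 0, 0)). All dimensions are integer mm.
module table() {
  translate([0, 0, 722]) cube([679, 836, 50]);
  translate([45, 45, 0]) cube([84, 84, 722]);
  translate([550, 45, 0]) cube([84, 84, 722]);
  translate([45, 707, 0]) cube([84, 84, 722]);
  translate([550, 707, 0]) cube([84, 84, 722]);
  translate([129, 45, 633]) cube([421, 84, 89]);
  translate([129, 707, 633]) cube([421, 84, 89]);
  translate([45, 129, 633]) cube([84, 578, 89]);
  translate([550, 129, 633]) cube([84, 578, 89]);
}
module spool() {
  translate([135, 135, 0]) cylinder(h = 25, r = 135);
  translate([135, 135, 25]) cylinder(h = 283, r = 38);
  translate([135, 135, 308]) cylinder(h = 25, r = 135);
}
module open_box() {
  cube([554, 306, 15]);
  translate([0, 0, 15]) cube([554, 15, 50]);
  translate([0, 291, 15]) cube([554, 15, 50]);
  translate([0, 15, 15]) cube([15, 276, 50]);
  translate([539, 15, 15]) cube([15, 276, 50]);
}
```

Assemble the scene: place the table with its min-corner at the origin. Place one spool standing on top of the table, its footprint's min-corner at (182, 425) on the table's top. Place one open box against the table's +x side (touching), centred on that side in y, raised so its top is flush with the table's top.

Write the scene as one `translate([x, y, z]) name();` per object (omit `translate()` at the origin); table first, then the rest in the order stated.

table();
translate([182, 425, 772]) spool();
translate([679, 265, 707]) open_box();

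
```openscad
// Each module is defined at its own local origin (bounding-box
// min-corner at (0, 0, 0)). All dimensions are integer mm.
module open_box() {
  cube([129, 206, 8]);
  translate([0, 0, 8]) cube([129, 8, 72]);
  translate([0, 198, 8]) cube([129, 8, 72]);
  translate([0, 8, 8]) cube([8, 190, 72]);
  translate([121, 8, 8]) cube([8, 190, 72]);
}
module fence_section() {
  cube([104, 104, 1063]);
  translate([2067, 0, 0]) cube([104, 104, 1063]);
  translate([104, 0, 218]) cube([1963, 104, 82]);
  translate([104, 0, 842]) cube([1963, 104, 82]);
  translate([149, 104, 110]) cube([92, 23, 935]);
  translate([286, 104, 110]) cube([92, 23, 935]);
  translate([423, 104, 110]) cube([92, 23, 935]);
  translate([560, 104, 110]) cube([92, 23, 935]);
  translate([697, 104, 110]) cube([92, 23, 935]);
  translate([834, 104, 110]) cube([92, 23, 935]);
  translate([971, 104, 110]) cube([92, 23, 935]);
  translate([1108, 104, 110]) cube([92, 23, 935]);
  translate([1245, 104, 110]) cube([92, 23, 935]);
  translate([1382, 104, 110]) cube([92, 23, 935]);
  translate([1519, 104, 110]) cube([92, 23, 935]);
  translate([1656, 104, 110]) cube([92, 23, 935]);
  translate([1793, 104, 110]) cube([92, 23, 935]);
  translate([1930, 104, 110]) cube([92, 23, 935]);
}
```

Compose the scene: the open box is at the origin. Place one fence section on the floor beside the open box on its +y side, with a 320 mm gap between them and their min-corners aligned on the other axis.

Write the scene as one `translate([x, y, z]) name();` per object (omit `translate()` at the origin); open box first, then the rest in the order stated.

open_box();
translate([0, 526, 0]) fence_section();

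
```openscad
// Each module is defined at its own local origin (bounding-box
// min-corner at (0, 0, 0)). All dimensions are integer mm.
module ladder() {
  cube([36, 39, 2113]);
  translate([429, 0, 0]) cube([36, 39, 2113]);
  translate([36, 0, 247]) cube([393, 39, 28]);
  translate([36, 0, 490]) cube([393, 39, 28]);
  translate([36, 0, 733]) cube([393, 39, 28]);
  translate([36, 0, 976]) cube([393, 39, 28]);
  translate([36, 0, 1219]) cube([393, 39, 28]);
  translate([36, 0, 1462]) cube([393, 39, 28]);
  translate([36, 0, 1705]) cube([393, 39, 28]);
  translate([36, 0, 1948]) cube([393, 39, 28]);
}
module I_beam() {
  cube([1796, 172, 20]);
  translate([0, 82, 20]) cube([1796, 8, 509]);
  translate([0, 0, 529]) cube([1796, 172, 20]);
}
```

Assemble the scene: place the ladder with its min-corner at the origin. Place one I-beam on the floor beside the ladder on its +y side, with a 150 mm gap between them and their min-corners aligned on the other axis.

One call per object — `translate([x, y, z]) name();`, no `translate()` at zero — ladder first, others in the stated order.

ladder();
translate([0, 189, 0]) I_beam();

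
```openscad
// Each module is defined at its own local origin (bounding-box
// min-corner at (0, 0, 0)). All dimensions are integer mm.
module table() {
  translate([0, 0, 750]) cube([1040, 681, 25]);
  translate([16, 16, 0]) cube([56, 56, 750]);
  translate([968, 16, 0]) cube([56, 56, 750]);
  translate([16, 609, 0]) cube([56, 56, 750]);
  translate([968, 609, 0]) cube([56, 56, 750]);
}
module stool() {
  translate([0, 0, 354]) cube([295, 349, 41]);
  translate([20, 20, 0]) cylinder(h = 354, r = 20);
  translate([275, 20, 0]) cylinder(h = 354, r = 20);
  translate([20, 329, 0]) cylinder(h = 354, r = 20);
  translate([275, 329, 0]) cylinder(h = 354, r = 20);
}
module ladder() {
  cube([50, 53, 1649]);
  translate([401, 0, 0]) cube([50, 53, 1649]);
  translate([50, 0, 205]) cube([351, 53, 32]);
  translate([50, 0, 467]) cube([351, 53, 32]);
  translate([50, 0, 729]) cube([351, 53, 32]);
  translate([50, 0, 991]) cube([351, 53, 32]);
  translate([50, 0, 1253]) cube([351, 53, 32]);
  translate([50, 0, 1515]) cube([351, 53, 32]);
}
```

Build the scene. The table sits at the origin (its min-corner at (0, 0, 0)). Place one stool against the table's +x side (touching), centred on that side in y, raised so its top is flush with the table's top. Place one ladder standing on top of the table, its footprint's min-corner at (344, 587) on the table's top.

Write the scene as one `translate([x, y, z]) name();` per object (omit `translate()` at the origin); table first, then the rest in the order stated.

table();
translate([1040, 166, 380]) stool();
translate([344, 587, 775]) ladder();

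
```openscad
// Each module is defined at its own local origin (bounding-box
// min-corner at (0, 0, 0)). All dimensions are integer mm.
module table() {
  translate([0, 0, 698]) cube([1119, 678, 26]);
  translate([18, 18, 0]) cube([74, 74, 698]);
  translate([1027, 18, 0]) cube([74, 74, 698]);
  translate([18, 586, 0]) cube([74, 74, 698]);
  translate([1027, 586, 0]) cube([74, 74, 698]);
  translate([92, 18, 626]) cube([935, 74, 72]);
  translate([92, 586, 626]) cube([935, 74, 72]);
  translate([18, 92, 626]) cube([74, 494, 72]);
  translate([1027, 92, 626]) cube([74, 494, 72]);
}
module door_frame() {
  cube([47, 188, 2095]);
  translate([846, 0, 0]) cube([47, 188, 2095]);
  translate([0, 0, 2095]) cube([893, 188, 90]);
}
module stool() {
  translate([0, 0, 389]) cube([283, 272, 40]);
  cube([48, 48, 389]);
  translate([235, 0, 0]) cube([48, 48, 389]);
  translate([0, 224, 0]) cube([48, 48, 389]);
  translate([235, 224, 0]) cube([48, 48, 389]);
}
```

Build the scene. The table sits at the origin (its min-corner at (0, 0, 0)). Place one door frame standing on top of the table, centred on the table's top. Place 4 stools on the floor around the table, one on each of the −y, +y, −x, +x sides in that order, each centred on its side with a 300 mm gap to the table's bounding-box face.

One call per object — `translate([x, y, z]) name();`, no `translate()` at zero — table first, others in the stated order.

table();
translate([113, 245, 724]) door_frame();
translate([418, -572, 0]) stool();
translate([418, 978, 0]) stool();
translate([-583, 203, 0]) stool();
translate([1419, 203, 0]) stool();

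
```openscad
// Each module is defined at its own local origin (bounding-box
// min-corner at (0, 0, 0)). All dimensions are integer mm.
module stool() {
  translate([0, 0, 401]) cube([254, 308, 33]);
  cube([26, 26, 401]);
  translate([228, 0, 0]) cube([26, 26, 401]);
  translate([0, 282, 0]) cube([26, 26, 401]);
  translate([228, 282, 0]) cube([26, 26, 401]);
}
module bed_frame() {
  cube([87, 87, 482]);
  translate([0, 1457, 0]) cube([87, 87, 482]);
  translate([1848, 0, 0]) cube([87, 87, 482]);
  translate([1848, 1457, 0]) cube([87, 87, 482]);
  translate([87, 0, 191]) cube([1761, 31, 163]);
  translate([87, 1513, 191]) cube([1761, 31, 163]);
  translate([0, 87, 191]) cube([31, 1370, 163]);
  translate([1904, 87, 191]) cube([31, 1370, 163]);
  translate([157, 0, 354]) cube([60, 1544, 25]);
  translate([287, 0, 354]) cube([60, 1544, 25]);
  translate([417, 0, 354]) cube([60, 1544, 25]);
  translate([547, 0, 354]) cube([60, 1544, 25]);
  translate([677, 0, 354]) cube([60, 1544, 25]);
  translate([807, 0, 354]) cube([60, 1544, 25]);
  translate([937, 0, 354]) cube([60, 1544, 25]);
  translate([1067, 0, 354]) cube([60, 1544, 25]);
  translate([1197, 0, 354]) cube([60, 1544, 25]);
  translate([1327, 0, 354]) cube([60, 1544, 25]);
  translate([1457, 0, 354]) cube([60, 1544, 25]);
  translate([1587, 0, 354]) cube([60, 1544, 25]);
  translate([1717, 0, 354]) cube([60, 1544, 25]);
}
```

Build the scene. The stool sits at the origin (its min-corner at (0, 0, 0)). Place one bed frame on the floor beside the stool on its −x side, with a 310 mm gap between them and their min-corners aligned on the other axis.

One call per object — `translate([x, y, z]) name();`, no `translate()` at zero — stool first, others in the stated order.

stool();
translate([-2245, 0, 0]) bed_frame();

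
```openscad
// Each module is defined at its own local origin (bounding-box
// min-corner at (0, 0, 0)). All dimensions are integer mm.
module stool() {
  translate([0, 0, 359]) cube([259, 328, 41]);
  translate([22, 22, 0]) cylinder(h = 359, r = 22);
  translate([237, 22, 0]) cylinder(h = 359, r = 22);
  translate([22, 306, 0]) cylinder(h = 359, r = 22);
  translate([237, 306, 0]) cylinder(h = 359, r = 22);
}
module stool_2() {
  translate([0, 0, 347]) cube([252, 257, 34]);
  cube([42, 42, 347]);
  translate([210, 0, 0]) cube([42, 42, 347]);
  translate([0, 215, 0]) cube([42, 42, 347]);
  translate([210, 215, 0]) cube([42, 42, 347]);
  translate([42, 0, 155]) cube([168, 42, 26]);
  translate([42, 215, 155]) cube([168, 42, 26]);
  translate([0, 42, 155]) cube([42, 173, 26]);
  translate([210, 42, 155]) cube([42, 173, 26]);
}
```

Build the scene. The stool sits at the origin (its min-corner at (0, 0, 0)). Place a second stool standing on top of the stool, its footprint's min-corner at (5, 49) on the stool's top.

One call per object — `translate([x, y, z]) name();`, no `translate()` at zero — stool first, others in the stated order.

stool();
translate([5, 49, 400]) stool_2();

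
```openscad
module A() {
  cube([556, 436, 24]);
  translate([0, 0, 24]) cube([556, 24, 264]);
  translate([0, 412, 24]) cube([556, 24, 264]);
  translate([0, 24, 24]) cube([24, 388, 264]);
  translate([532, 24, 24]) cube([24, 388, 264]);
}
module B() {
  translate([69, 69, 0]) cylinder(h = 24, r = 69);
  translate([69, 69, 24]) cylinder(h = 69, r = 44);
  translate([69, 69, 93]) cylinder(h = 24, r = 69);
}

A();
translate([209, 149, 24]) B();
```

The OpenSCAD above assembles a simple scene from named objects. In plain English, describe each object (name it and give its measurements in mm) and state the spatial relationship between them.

A is an open-topped rectangular box: outside dimensions 556×436×288 mm, with a uniform wall and base thickness of 24 mm. The base is a full 556×436 slab on the floor; four walls sit on top of the base. The front and back walls (the −y and +y sides) span the full width; the two side walls fit between them.

B is a spool: two coaxial disc flanges of radius 69 mm and thickness 24 mm, joined by a core cylinder of radius 44 mm and height 69 mm. The lower flange rests on z = 0 and the three cylinders share a vertical axis.

The spool sits inside the open box, centred.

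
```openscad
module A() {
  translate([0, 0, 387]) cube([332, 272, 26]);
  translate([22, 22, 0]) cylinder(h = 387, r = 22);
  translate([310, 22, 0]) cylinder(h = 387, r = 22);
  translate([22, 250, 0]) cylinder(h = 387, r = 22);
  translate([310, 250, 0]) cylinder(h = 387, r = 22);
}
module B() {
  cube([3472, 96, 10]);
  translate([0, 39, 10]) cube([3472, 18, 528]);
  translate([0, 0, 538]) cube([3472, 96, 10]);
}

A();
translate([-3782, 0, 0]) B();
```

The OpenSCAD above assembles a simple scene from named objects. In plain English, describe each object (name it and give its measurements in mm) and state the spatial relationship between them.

A is a simple wooden stool: a rectangular seat 332 mm (x) by 272 mm (y), 26 mm thick, top face at z = 413 mm, on four round legs, each 44 mm in diameter. The legs rest on z = 0, each leg's axis is inset half a diameter from the nearest pair of seat edges (so the leg's bounding box is flush with the corner).

B is an I-beam lying along x, 3472 mm long. Overall section height 548 mm. Two flanges 96 mm wide (y) and 10 mm thick, one on the floor and one at the top; a web 18 mm thick runs between them, centred on the flange width.

The I-beam is on the floor beside the stool on its −x side.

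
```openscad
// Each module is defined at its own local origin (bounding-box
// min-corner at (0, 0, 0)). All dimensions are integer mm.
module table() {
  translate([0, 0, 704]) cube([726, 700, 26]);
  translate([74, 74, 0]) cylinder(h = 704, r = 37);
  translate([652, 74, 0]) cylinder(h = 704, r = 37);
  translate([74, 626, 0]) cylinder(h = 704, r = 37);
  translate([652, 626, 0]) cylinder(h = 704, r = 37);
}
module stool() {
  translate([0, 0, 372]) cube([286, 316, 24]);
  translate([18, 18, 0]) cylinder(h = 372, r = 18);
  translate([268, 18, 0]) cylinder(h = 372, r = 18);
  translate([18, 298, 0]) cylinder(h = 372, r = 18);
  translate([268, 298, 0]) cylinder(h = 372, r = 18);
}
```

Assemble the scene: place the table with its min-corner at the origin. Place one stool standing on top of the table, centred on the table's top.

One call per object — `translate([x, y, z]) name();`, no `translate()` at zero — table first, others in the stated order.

table();
translate([220, 192, 730]) stool();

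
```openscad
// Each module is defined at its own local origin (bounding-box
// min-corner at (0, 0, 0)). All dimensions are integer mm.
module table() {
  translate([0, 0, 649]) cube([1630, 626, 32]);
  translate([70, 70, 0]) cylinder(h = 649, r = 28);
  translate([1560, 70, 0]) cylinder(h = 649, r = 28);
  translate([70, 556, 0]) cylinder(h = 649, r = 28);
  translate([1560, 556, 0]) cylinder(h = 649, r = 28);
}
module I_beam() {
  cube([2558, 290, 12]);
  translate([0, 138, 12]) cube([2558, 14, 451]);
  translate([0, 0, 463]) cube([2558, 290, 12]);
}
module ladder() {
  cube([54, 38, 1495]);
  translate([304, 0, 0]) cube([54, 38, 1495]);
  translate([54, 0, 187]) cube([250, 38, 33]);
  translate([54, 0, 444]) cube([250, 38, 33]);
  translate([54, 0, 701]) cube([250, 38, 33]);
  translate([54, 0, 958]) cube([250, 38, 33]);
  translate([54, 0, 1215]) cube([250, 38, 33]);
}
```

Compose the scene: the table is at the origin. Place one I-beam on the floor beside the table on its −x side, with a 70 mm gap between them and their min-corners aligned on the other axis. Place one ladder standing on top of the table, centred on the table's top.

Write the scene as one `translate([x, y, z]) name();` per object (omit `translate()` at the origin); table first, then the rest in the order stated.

table();
translate([-2628, 0, 0]) I_beam();
translate([636, 294, 681]) ladder();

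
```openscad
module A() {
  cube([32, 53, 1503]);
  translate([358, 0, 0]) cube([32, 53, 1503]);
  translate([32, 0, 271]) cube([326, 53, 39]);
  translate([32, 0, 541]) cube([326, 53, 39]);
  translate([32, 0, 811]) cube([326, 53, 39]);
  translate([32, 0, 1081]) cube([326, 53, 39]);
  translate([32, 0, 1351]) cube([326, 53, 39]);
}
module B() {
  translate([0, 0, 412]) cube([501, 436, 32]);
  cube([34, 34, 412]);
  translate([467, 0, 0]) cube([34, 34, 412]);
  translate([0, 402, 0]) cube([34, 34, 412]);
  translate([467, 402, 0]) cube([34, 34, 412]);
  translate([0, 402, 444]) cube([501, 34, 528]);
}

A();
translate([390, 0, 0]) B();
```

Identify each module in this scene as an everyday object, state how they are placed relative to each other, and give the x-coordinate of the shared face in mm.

The ladder's +x face and the chair's −x face are both at x = 390 mm.

A is a ladder. B is a chair. The chair is against the ladder's +x side, with their −y faces flush. The x-coordinate of the shared face is 390 mm.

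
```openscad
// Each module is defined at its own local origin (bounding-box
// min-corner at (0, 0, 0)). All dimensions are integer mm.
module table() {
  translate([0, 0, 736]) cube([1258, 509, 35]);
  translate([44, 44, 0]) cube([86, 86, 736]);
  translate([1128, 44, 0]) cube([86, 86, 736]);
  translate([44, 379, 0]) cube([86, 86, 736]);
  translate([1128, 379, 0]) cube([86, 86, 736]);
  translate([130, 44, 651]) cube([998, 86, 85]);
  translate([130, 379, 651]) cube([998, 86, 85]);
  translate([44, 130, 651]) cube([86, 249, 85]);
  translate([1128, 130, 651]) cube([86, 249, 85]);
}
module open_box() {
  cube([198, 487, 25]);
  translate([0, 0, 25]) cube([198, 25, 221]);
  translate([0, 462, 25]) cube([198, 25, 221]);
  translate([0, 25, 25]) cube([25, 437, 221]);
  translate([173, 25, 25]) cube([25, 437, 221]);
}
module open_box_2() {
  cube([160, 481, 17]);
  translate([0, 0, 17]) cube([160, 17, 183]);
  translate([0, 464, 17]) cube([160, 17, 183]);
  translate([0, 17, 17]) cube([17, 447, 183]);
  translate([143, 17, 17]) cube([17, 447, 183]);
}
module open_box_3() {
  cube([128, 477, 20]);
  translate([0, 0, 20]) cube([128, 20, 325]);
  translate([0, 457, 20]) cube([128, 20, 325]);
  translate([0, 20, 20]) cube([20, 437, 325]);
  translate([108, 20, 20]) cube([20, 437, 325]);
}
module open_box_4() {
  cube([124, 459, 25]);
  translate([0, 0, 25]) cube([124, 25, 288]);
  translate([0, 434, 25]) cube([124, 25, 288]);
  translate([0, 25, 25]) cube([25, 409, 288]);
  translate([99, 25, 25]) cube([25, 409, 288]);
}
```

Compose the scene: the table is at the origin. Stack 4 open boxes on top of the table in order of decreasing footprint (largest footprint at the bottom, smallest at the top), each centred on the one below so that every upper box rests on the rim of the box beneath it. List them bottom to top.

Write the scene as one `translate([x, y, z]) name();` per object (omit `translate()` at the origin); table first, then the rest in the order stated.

table();
translate([530, 11, 771]) open_box();
translate([549, 14, 1017]) open_box_2();
translate([565, 16, 1217]) open_box_3();
translate([567, 25, 1562]) open_box_4();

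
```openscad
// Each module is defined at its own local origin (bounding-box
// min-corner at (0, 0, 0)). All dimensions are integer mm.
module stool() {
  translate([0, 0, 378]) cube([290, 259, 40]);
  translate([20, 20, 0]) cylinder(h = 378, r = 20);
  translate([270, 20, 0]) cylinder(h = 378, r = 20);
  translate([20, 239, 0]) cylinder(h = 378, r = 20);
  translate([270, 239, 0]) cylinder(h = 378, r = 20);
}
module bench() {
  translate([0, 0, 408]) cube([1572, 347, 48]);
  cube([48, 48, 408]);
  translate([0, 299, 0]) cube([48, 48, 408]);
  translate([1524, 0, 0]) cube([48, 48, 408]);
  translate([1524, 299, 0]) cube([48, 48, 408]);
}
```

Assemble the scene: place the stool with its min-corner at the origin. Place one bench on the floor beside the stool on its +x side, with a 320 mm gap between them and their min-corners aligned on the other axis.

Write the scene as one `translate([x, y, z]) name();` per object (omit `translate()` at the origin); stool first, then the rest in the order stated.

stool();
translate([610, 0, 0]) bench();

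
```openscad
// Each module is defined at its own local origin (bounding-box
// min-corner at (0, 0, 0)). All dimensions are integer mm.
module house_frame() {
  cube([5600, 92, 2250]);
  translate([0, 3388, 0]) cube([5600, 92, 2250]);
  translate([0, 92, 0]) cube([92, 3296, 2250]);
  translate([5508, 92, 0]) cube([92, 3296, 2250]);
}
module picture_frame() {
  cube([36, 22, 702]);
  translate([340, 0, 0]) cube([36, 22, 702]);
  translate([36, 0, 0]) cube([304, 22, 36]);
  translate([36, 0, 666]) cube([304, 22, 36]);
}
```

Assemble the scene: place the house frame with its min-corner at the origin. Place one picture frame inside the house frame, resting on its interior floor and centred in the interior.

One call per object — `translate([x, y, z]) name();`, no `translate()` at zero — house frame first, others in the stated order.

house_frame();
translate([2612, 1729, 0]) picture_frame();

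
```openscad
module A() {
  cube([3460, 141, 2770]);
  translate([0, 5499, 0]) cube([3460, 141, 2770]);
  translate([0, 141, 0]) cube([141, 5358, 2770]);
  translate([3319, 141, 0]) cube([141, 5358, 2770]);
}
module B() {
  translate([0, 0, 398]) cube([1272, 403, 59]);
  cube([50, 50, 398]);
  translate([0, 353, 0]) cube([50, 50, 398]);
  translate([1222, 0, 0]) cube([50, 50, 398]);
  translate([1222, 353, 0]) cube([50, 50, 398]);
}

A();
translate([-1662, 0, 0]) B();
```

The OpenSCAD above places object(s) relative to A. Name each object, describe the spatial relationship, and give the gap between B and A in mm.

The bench's nearest face is 390 mm from the house frame's −x face.

A is a house frame. B is a bench. The bench is on the floor beside the house frame on its −x side. The gap between the bench and the house frame is 390 mm.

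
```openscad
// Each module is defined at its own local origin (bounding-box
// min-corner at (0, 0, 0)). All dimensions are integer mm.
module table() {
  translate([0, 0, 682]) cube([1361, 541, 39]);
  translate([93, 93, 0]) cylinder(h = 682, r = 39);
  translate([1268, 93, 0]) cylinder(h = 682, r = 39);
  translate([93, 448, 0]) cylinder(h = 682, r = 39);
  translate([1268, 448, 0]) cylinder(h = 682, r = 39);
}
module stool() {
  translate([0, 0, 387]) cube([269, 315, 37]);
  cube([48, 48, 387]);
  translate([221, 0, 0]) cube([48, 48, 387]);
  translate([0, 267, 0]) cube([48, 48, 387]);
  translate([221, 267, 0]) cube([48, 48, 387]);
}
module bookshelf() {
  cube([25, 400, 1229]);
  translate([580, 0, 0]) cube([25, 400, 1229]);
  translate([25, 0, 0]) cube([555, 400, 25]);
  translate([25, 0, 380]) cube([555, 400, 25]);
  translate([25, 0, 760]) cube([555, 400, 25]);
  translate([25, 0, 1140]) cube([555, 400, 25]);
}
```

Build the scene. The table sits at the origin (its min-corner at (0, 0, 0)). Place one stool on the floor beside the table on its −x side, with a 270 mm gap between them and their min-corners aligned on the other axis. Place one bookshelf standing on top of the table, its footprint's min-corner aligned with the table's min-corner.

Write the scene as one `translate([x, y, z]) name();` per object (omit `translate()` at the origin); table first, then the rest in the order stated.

table();
translate([-539, 0, 0]) stool();
translate([0, 0, 721]) bookshelf();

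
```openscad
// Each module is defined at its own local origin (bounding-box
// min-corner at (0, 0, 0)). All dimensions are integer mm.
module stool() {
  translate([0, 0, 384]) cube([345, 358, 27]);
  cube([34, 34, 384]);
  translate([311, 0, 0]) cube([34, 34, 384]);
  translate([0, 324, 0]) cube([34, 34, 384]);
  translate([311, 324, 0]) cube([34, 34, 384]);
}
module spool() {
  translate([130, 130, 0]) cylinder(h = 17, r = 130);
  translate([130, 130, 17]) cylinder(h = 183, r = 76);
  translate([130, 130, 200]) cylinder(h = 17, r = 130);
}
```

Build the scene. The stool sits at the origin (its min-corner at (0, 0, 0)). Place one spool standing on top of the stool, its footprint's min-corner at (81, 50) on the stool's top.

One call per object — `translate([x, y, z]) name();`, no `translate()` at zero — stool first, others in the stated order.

stool();
translate([81, 50, 411]) spool();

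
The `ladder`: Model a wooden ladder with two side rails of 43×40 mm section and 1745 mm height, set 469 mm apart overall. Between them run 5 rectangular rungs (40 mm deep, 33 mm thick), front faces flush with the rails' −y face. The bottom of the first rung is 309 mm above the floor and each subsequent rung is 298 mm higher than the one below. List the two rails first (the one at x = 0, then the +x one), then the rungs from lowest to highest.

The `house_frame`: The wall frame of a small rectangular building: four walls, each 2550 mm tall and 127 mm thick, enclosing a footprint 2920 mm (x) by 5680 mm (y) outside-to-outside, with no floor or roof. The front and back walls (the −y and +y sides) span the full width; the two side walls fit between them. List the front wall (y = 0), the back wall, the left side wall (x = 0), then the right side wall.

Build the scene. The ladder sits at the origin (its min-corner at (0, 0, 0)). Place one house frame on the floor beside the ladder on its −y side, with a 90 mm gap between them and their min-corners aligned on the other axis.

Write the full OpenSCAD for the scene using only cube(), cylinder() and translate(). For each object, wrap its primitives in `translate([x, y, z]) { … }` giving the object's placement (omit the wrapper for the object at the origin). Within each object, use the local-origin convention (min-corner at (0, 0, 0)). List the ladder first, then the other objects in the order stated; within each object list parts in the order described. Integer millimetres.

cube([43, 40, 1745]);
translate([426, 0, 0]) cube([43, 40, 1745]);
translate([43, 0, 309]) cube([383, 40, 33]);
translate([43, 0, 607]) cube([383, 40, 33]);
translate([43, 0, 905]) cube([383, 40, 33]);
translate([43, 0, 1203]) cube([383, 40, 33]);
translate([43, 0, 1501]) cube([383, 40, 33]);
translate([0, -5770, 0]) {
  cube([2920, 127, 2550]);
  translate([0, 5553, 0]) cube([2920, 127, 2550]);
  translate([0, 127, 0]) cube([127, 5426, 2550]);
  translate([2793, 127, 0]) cube([127, 5426, 2550]);
}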